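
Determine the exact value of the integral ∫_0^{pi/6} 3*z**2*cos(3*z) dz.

-2/9 + pi**2/36

Integrate by parts twice (u = z^2, dv = 3*cos(3*z) dz).
An antiderivative is F(z) = z**2*sin(3*z) + 2*z*cos(3*z)/3 - 2*sin(3*z)/9.
Then F(pi/6) - F(0) = (-2/9 + pi**2/36) - (0) = -2/9 + pi**2/36.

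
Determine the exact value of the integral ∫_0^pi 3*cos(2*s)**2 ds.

Use the identity cos^2(2*s) = (1 + cos(4*s))/2.
An antiderivative is F(s) = 3*s/2 + 3*sin(4*s)/8.
Then F(pi) - F(0) = (3*pi/2) - (0) = 3*pi/2.

3*pi/2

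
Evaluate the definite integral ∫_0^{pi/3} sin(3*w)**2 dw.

Use the identity sin^2(3*w) = (1 - cos(6*w))/2.
An antiderivative is F(w) = w/2 - sin(6*w)/12.
Then F(pi/3) - F(0) = (pi/6) - (0) = pi/6.

pi/6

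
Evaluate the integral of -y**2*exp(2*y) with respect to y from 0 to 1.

1/4 - exp(2)/4

Integrate by parts twice (u = y^2, dv = -exp(2*y) dy).
An antiderivative is F(y) = (-2*y**2 + 2*y - 1)*exp(2*y)/4.
Then F(1) - F(0) = (-exp(2)/4) - (-1/4) = 1/4 - exp(2)/4.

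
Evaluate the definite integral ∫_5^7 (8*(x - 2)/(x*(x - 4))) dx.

Factor the denominator: x**2 - 4*x = x(x - 4).
Partial fractions: 8*(x - 2)/(x*(x - 4)) = 4/x + 4/(x - 4).
An antiderivative is F(x) = 4*log(x) + 4*log(x - 4).
Then F(7) - F(5) = (4*log(3) + 4*log(7)) - (4*log(5)) = -4*log(5) + 4*log(3) + 4*log(7).

-4*log(5) + 4*log(3) + 4*log(7)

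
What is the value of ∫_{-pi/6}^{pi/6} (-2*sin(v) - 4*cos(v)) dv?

An antiderivative is F(v) = -4*sin(v) + 2*cos(v).
Then F(pi/6) - F(-pi/6) = (-2 + sqrt(3)) - (sqrt(3) + 2) = -4.

-4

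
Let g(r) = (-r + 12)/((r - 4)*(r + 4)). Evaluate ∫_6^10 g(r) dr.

Factor the denominator: r**2 - 16 = (r + 4)(r - 4).
Partial fractions: (-r + 12)/((r - 4)*(r + 4)) = -2/(r + 4) + 1/(r - 4).
An antiderivative is F(r) = log(r - 4) - 2*log(r + 4).
Then F(10) - F(6) = (log(3/98)) - (-log(50)) = log(75/49).

log(75/49)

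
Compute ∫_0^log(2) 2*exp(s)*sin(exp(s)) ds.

-2*cos(2) + 2*cos(1)

Let u = exp(s), so du = exp(s) ds. When s = 0, u = 1; when s = log(2), u = 2.
The integral becomes 2·∫ sin(u) du from 1 to 2, with antiderivative -2*cos(u).
Back in s: F(s) = -2*cos(exp(s)).
Then F(log(2)) - F(0) = (-2*cos(2)) - (-2*cos(1)) = -2*cos(2) + 2*cos(1).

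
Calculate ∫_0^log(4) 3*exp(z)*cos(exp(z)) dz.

-3*sin(1) + 3*sin(4)

Let u = exp(z), so du = exp(z) dz. When z = 0, u = 1; when z = log(4), u = 4.
The integral becomes 3·∫ cos(u) du from 1 to 4, with antiderivative 3*sin(u).
Back in z: F(z) = 3*sin(exp(z)).
Then F(log(4)) - F(0) = (3*sin(4)) - (3*sin(1)) = -3*sin(1) + 3*sin(4).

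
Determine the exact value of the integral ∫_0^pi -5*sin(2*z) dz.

An antiderivative is F(z) = 5*cos(2*z)/2.
Then F(pi) - F(0) = (5/2) - (5/2) = 0.

0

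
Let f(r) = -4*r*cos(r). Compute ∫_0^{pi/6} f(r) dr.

Integrate by parts once (u = r, dv = -4*cos(r) dr).
An antiderivative is F(r) = -4*r*sin(r) - 4*cos(r).
Then F(pi/6) - F(0) = (-2*sqrt(3) - pi/3) - (-4) = -2*sqrt(3) - pi/3 + 4.

-2*sqrt(3) - pi/3 + 4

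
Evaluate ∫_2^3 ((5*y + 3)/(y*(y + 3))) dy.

-4*log(5) + 3*log(2) + 5*log(3)

Factor the denominator: y**2 + 3*y = (y + 3)y.
Partial fractions: (5*y + 3)/(y*(y + 3)) = 4/(y + 3) + 1/y.
An antiderivative is F(y) = log(y) + 4*log(y + 3).
Then F(3) - F(2) = (4*log(2) + 5*log(3)) - (log(2) + 4*log(5)) = -4*log(5) + 3*log(2) + 5*log(3).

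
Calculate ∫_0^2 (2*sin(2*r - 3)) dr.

Let u = 2*r - 3, so du = 2 dr. When r = 0, u = -3; when r = 2, u = 1.
The integral becomes ∫ sin(u) du from -3 to 1, with antiderivative -cos(u).
Back in r: F(r) = -cos(2*r - 3).
Then F(2) - F(0) = (-cos(1)) - (-cos(3)) = cos(3) - cos(1).

cos(3) - cos(1)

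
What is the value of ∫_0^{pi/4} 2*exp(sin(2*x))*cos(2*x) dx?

-1 + E

Let u = sin(2*x), so du = 2*cos(2*x) dx. When x = 0, u = 0; when x = pi/4, u = 1.
The integral becomes ∫ exp(u) du from 0 to 1, with antiderivative exp(u).
Back in x: F(x) = exp(sin(2*x)).
Then F(pi/4) - F(0) = (E) - (1) = -1 + E.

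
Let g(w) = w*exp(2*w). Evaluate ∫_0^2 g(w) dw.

1/4 + 3*exp(4)/4

Integrate by parts once (u = w, dv = exp(2*w) dw).
An antiderivative is F(w) = (2*w - 1)*exp(2*w)/4.
Then F(2) - F(0) = (3*exp(4)/4) - (-1/4) = 1/4 + 3*exp(4)/4.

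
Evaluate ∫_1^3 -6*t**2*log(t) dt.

Integrate by parts once (u = ln t, dv = -6*t**2 dt).
An antiderivative is F(t) = -2*t**3*(3*log(t) - 1)/3.
Then F(3) - F(1) = (18 - 54*log(3)) - (2/3) = 52/3 - 54*log(3).

52/3 - 54*log(3)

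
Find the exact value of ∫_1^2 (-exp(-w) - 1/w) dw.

An antiderivative is F(w) = -log(w) + exp(-w).
Then F(2) - F(1) = (-log(2) + exp(-2)) - (exp(-1)) = -log(2) - exp(-1) + exp(-2).

-log(2) - exp(-1) + exp(-2)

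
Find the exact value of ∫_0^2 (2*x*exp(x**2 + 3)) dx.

Let u = x**2 + 3, so du = 2*x dx. When x = 0, u = 3; when x = 2, u = 7.
The integral becomes ∫ exp(u) du from 3 to 7, with antiderivative exp(u).
Back in x: F(x) = exp(x**2 + 3).
Then F(2) - F(0) = (exp(7)) - (exp(3)) = -exp(3) + exp(7).

-exp(3) + exp(7)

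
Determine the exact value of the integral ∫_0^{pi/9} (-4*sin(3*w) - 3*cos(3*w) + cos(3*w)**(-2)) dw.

An antiderivative is F(w) = -sin(3*w) + 4*cos(3*w)/3 + tan(3*w)/3.
Then F(pi/9) - F(0) = (2/3 - sqrt(3)/6) - (4/3) = -2/3 - sqrt(3)/6.

-2/3 - sqrt(3)/6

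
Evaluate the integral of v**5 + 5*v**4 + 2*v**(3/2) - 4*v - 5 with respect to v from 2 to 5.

-16*sqrt(2)/5 + 20*sqrt(5) + 11259/2

By the power rule, an antiderivative is F(v) = v**6/6 + 4*v**(5/2)/5 + v**5 - 2*v**2 - 5*v.
Then F(5) - F(2) = (20*sqrt(5) + 33925/6) - (16*sqrt(2)/5 + 74/3) = -16*sqrt(2)/5 + 20*sqrt(5) + 11259/2.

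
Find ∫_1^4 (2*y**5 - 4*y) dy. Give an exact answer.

By the power rule, an antiderivative is F(y) = y**6/3 - 2*y**2.
Then F(4) - F(1) = (4000/3) - (-5/3) = 1335.

1335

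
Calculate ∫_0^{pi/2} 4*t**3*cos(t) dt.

Integrate by parts 3 times (u = t^3, dv = 4*cos(t) dt).
An antiderivative is F(t) = 4*t**3*sin(t) + 12*t**2*cos(t) - 24*t*sin(t) - 24*cos(t).
Then F(pi/2) - F(0) = (pi*(-24 + pi**2)/2) - (-24) = -12*pi + pi**3/2 + 24.

-12*pi + pi**3/2 + 24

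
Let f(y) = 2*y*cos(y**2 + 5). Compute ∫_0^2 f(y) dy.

sin(9) - sin(5)

Let u = y**2 + 5, so du = 2*y dy. When y = 0, u = 5; when y = 2, u = 9.
The integral becomes ∫ cos(u) du from 5 to 9, with antiderivative sin(u).
Back in y: F(y) = sin(y**2 + 5).
Then F(2) - F(0) = (sin(9)) - (sin(5)) = sin(9) - sin(5).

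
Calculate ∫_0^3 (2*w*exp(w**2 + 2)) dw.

-exp(2) + exp(11)

Let u = w**2 + 2, so du = 2*w dw. When w = 0, u = 2; when w = 3, u = 11.
The integral becomes ∫ exp(u) du from 2 to 11, with antiderivative exp(u).
Back in w: F(w) = exp(w**2 + 2).
Then F(3) - F(0) = (exp(11)) - (exp(2)) = -exp(2) + exp(11).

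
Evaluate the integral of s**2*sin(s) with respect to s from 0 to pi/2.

Integrate by parts twice (u = s^2, dv = sin(s) ds).
An antiderivative is F(s) = -s**2*cos(s) + 2*s*sin(s) + 2*cos(s).
Then F(pi/2) - F(0) = (pi) - (2) = -2 + pi.

-2 + pi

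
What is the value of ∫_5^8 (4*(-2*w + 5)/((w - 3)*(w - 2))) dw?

-4*log(5)

Factor the denominator: w**2 - 5*w + 6 = (w - 2)(w - 3).
Partial fractions: 4*(-2*w + 5)/((w - 3)*(w - 2)) = -4/(w - 2) - 4/(w - 3).
An antiderivative is F(w) = -4*log(w - 3) - 4*log(w - 2).
Then F(8) - F(5) = (-4*log(5) - 4*log(3) - 4*log(2)) - (-4*log(3) - 4*log(2)) = -4*log(5).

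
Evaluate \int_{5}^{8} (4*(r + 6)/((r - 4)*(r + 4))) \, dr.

log(3) + 8*log(2)

Factor the denominator: r**2 - 16 = (r + 4)(r - 4).
Partial fractions: 4*(r + 6)/((r - 4)*(r + 4)) = -1/(r + 4) + 5/(r - 4).
An antiderivative is F(r) = 5*log(r - 4) - log(r + 4).
Then F(8) - F(5) = (-log(3) + 8*log(2)) - (-log(9)) = log(3) + 8*log(2).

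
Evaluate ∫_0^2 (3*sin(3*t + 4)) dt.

Let u = 3*t + 4, so du = 3 dt. When t = 0, u = 4; when t = 2, u = 10.
The integral becomes ∫ sin(u) du from 4 to 10, with antiderivative -cos(u).
Back in t: F(t) = -cos(3*t + 4).
Then F(2) - F(0) = (-cos(10)) - (-cos(4)) = cos(4) - cos(10).

cos(4) - cos(10)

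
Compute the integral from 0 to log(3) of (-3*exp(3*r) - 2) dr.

-26 - 2*log(3)

An antiderivative is F(r) = -exp(3*r) - 2*r.
Then F(log(3)) - F(0) = (-27 - log(9)) - (-1) = -26 - 2*log(3).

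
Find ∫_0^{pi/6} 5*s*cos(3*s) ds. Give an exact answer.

Integrate by parts once (u = s, dv = 5*cos(3*s) ds).
An antiderivative is F(s) = 5*s*sin(3*s)/3 + 5*cos(3*s)/9.
Then F(pi/6) - F(0) = (5*pi/18) - (5/9) = -5/9 + 5*pi/18.

-5/9 + 5*pi/18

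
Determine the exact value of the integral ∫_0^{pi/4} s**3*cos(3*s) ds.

-sqrt(2)*pi**2/96 - sqrt(2)*pi/36 + sqrt(2)/27 + 2/27 + sqrt(2)*pi**3/384

Integrate by parts 3 times (u = s^3, dv = cos(3*s) ds).
An antiderivative is F(s) = s**3*sin(3*s)/3 + s**2*cos(3*s)/3 - 2*s*sin(3*s)/9 - 2*cos(3*s)/27.
Then F(pi/4) - F(0) = (sqrt(2)*(-36*pi**2 - 96*pi + 128 + 9*pi**3)/3456) - (-2/27) = -sqrt(2)*pi**2/96 - sqrt(2)*pi/36 + sqrt(2)/27 + 2/27 + sqrt(2)*pi**3/384.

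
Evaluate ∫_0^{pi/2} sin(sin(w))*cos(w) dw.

Let u = sin(w), so du = cos(w) dw. When w = 0, u = 0; when w = pi/2, u = 1.
The integral becomes ∫ sin(u) du from 0 to 1, with antiderivative -cos(u).
Back in w: F(w) = -cos(sin(w)).
Then F(pi/2) - F(0) = (-cos(1)) - (-1) = 1 - cos(1).

1 - cos(1)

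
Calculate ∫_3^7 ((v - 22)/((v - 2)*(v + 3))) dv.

Factor the denominator: v**2 + v - 6 = (v + 3)(v - 2).
Partial fractions: (v - 22)/((v - 2)*(v + 3)) = 5/(v + 3) - 4/(v - 2).
An antiderivative is F(v) = -4*log(v - 2) + 5*log(v + 3).
Then F(7) - F(3) = (log(5) + 5*log(2)) - (5*log(2) + 5*log(3)) = -5*log(3) + log(5).

-5*log(3) + log(5)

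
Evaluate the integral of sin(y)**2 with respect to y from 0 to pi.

Use the identity sin^2(y) = (1 - cos(2*y))/2.
An antiderivative is F(y) = y/2 - sin(2*y)/4.
Then F(pi) - F(0) = (pi/2) - (0) = pi/2.

pi/2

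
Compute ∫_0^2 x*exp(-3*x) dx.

(-7 + exp(6))*exp(-6)/9

Integrate by parts once (u = x, dv = exp(-3*x) dx).
An antiderivative is F(x) = (-3*x - 1)*exp(-3*x)/9.
Then F(2) - F(0) = (-7*exp(-6)/9) - (-1/9) = (-7 + exp(6))*exp(-6)/9.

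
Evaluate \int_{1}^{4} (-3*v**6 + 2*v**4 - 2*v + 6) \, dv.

By the power rule, an antiderivative is F(v) = -3*v**7/7 + 2*v**5/5 - v**2 + 6*v.
Then F(4) - F(1) = (-231144/35) - (174/35) = -231318/35.

-231318/35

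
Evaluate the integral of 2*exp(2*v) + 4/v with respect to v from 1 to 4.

-exp(2) + 8*log(2) + exp(8)

An antiderivative is F(v) = exp(2*v) + 4*log(v).
Then F(4) - F(1) = (8*log(2) + exp(8)) - (exp(2)) = -exp(2) + 8*log(2) + exp(8).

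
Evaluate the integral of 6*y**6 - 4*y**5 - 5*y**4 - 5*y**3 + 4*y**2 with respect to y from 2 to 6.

By the power rule, an antiderivative is F(y) = 6*y**7/7 - 2*y**6/3 - y**5 - 5*y**4/4 + 4*y**3/3.
Then F(6) - F(2) = (1398132/7) - (180/7) = 1397952/7.

1397952/7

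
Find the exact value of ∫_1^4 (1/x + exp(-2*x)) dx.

An antiderivative is F(x) = log(x) - exp(-2*x)/2.
Then F(4) - F(1) = (-exp(-8)/2 + 2*log(2)) - (-exp(-2)/2) = (-1 + exp(6) + 4*exp(8)*log(2))*exp(-8)/2.

(-1 + exp(6) + 4*exp(8)*log(2))*exp(-8)/2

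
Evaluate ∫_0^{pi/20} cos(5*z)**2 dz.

Use the identity cos^2(5*z) = (1 + cos(10*z))/2.
An antiderivative is F(z) = z/2 + sin(10*z)/20.
Then F(pi/20) - F(0) = (1/20 + pi/40) - (0) = 1/20 + pi/40.

1/20 + pi/40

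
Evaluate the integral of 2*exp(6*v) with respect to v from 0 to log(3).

Let u = exp(v), so du = exp(v) dv. When v = 0, u = 1; when v = log(3), u = 3.
The integral becomes 2·∫ u**5 du from 1 to 3, with antiderivative u**6/3.
Back in v: F(v) = exp(6*v)/3.
Then F(log(3)) - F(0) = (243) - (1/3) = 728/3.

728/3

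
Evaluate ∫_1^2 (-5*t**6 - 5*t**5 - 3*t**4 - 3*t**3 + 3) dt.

By the power rule, an antiderivative is F(t) = -5*t**7/7 - 5*t**6/6 - 3*t**5/5 - 3*t**4/4 + 3*t.
Then F(2) - F(1) = (-17846/105) - (43/420) = -23809/140.

-23809/140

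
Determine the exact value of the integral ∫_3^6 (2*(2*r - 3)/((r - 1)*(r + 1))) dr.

-9*log(2) - log(5) + 5*log(7)

Factor the denominator: r**2 - 1 = (r + 1)(r - 1).
Partial fractions: 2*(2*r - 3)/((r - 1)*(r + 1)) = 5/(r + 1) - 1/(r - 1).
An antiderivative is F(r) = -log(r - 1) + 5*log(r + 1).
Then F(6) - F(3) = (-log(5) + 5*log(7)) - (9*log(2)) = -9*log(2) - log(5) + 5*log(7).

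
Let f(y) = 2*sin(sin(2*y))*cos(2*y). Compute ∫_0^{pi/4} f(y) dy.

1 - cos(1)

Let u = sin(2*y), so du = 2*cos(2*y) dy. When y = 0, u = 0; when y = pi/4, u = 1.
The integral becomes ∫ sin(u) du from 0 to 1, with antiderivative -cos(u).
Back in y: F(y) = -cos(sin(2*y)).
Then F(pi/4) - F(0) = (-cos(1)) - (-1) = 1 - cos(1).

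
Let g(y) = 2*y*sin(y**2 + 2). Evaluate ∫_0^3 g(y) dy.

cos(2) - cos(11)

Let u = y**2 + 2, so du = 2*y dy. When y = 0, u = 2; when y = 3, u = 11.
The integral becomes ∫ sin(u) du from 2 to 11, with antiderivative -cos(u).
Back in y: F(y) = -cos(y**2 + 2).
Then F(3) - F(0) = (-cos(11)) - (-cos(2)) = cos(2) - cos(11).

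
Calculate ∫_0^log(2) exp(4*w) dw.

Let u = exp(w), so du = exp(w) dw. When w = 0, u = 1; when w = log(2), u = 2.
The integral becomes ∫ u**3 du from 1 to 2, with antiderivative u**4/4.
Back in w: F(w) = exp(4*w)/4.
Then F(log(2)) - F(0) = (4) - (1/4) = 15/4.

15/4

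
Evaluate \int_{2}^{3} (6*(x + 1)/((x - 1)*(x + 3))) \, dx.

-3*log(5) + 3*log(3) + 6*log(2)

Factor the denominator: x**2 + 2*x - 3 = (x + 3)(x - 1).
Partial fractions: 6*(x + 1)/((x - 1)*(x + 3)) = 3/(x + 3) + 3/(x - 1).
An antiderivative is F(x) = 3*log(x - 1) + 3*log(x + 3).
Then F(3) - F(2) = (3*log(3) + 6*log(2)) - (3*log(5)) = -3*log(5) + 3*log(3) + 6*log(2).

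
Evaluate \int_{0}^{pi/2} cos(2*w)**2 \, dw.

pi/4

Use the identity cos^2(2*w) = (1 + cos(4*w))/2.
An antiderivative is F(w) = w/2 + sin(4*w)/8.
Then F(pi/2) - F(0) = (pi/4) - (0) = pi/4.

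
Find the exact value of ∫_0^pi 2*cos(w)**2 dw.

Use the identity cos^2(w) = (1 + cos(2*w))/2.
An antiderivative is F(w) = w + sin(2*w)/2.
Then F(pi) - F(0) = (pi) - (0) = pi.

pi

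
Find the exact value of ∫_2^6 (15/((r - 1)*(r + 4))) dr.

Factor the denominator: r**2 + 3*r - 4 = (r + 4)(r - 1).
Partial fractions: 15/((r - 1)*(r + 4)) = -3/(r + 4) + 3/(r - 1).
An antiderivative is F(r) = 3*log(r - 1) - 3*log(r + 4).
Then F(6) - F(2) = (-log(8)) - (-3*log(3) - 3*log(2)) = log(27).

log(27)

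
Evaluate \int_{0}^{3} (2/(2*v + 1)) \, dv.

Let u = 2*v + 1, so du = 2 dv. When v = 0, u = 1; when v = 3, u = 7.
The integral becomes ∫ 1/u du from 1 to 7, with antiderivative log(u).
Back in v: F(v) = log(2*v + 1).
Then F(3) - F(0) = (log(7)) - (0) = log(7).

log(7)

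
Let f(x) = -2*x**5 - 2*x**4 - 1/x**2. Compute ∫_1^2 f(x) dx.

By the power rule, an antiderivative is F(x) = -x**6/3 - 2*x**5/5 + 1/x.
Then F(2) - F(1) = (-1009/30) - (4/15) = -339/10.

-339/10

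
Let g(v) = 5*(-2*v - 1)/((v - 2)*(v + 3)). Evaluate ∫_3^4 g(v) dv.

-5*log(7) + 5*log(3)

Factor the denominator: v**2 + v - 6 = (v + 3)(v - 2).
Partial fractions: 5*(-2*v - 1)/((v - 2)*(v + 3)) = -5/(v + 3) - 5/(v - 2).
An antiderivative is F(v) = -5*log(v - 2) - 5*log(v + 3).
Then F(4) - F(3) = (-5*log(7) - 5*log(2)) - (-5*log(3) - 5*log(2)) = -5*log(7) + 5*log(3).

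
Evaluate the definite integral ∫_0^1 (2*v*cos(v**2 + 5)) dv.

sin(6) - sin(5)

Let u = v**2 + 5, so du = 2*v dv. When v = 0, u = 5; when v = 1, u = 6.
The integral becomes ∫ cos(u) du from 5 to 6, with antiderivative sin(u).
Back in v: F(v) = sin(v**2 + 5).
Then F(1) - F(0) = (sin(6)) - (sin(5)) = sin(6) - sin(5).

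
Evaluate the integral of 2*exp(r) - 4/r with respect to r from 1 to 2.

-2*exp(1) - 4*log(2) + 2*exp(2)

An antiderivative is F(r) = 2*exp(r) - 4*log(r).
Then F(2) - F(1) = (-log(16) + 2*exp(2)) - (2*exp(1)) = -2*exp(1) - 4*log(2) + 2*exp(2).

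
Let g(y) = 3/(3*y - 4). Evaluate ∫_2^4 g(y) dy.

log(4)

An antiderivative is F(y) = log(3*y - 4).
Then F(4) - F(2) = (log(8)) - (log(2)) = log(4).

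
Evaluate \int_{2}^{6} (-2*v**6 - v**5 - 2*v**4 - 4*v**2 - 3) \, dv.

By the power rule, an antiderivative is F(v) = -2*v**7/7 - v**6/6 - 2*v**5/5 - 4*v**3/3 - 3*v.
Then F(6) - F(2) = (-3191094/35) - (-8054/105) = -9565228/105.

-9565228/105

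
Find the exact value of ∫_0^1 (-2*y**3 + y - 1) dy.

-1

By the power rule, an antiderivative is F(y) = -y**4/2 + y**2/2 - y.
Then F(1) - F(0) = (-1) - (0) = -1.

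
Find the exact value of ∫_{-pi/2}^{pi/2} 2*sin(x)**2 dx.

pi

Use the identity sin^2(x) = (1 - cos(2*x))/2.
An antiderivative is F(x) = x - sin(2*x)/2.
Then F(pi/2) - F(-pi/2) = (pi/2) - (-pi/2) = pi.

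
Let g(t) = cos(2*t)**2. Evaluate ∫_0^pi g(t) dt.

Use the identity cos^2(2*t) = (1 + cos(4*t))/2.
An antiderivative is F(t) = t/2 + sin(4*t)/8.
Then F(pi) - F(0) = (pi/2) - (0) = pi/2.

pi/2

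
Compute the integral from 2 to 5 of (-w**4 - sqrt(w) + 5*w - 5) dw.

-5811/10 - 10*sqrt(5)/3 + 4*sqrt(2)/3

By the power rule, an antiderivative is F(w) = -w**5/5 - 2*w**(3/2)/3 + 5*w**2/2 - 5*w.
Then F(5) - F(2) = (-1175/2 - 10*sqrt(5)/3) - (-32/5 - 4*sqrt(2)/3) = -5811/10 - 10*sqrt(5)/3 + 4*sqrt(2)/3.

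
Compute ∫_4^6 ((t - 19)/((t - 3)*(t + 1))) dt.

-5*log(5) - 4*log(3) + 5*log(7)

Factor the denominator: t**2 - 2*t - 3 = (t + 1)(t - 3).
Partial fractions: (t - 19)/((t - 3)*(t + 1)) = 5/(t + 1) - 4/(t - 3).
An antiderivative is F(t) = -4*log(t - 3) + 5*log(t + 1).
Then F(6) - F(4) = (-4*log(3) + 5*log(7)) - (5*log(5)) = -5*log(5) - 4*log(3) + 5*log(7).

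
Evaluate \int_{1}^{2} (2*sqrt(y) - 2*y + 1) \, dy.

By the power rule, an antiderivative is F(y) = 4*y**(3/2)/3 - y**2 + y.
Then F(2) - F(1) = (-2 + 8*sqrt(2)/3) - (4/3) = -10/3 + 8*sqrt(2)/3.

-10/3 + 8*sqrt(2)/3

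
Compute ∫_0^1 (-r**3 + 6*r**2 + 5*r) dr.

By the power rule, an antiderivative is F(r) = -r**4/4 + 2*r**3 + 5*r**2/2.
Then F(1) - F(0) = (17/4) - (0) = 17/4.

17/4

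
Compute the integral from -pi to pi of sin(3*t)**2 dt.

Use the identity sin^2(3*t) = (1 - cos(6*t))/2.
An antiderivative is F(t) = t/2 - sin(6*t)/12.
Then F(pi) - F(-pi) = (pi/2) - (-pi/2) = pi.

pi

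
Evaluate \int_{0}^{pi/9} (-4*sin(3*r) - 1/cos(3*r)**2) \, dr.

An antiderivative is F(r) = 4*cos(3*r)/3 - tan(3*r)/3.
Then F(pi/9) - F(0) = (2/3 - sqrt(3)/3) - (4/3) = -2/3 - sqrt(3)/3.

-2/3 - sqrt(3)/3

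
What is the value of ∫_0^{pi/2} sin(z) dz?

1

An antiderivative is F(z) = -cos(z).
Then F(pi/2) - F(0) = (0) - (-1) = 1.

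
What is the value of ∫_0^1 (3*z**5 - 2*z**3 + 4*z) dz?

By the power rule, an antiderivative is F(z) = z**6/2 - z**4/2 + 2*z**2.
Then F(1) - F(0) = (2) - (0) = 2.

2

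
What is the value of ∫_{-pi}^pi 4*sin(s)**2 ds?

Use the identity sin^2(s) = (1 - cos(2*s))/2.
An antiderivative is F(s) = 2*s - sin(2*s).
Then F(pi) - F(-pi) = (2*pi) - (-2*pi) = 4*pi.

4*pi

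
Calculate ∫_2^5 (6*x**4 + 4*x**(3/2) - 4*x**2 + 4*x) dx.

-32*sqrt(2)/5 + 40*sqrt(5) + 17988/5

By the power rule, an antiderivative is F(x) = 8*x**(5/2)/5 + 6*x**5/5 - 4*x**3/3 + 2*x**2.
Then F(5) - F(2) = (40*sqrt(5) + 10900/3) - (32*sqrt(2)/5 + 536/15) = -32*sqrt(2)/5 + 40*sqrt(5) + 17988/5.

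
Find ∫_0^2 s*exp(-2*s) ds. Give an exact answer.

Integrate by parts once (u = s, dv = exp(-2*s) ds).
An antiderivative is F(s) = (-2*s - 1)*exp(-2*s)/4.
Then F(2) - F(0) = (-5*exp(-4)/4) - (-1/4) = (-5 + exp(4))*exp(-4)/4.

(-5 + exp(4))*exp(-4)/4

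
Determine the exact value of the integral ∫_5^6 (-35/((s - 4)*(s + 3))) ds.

Factor the denominator: s**2 - s - 12 = (s + 3)(s - 4).
Partial fractions: -35/((s - 4)*(s + 3)) = 5/(s + 3) - 5/(s - 4).
An antiderivative is F(s) = -5*log(s - 4) + 5*log(s + 3).
Then F(6) - F(5) = (-5*log(2) + 10*log(3)) - (15*log(2)) = -20*log(2) + 10*log(3).

-20*log(2) + 10*log(3)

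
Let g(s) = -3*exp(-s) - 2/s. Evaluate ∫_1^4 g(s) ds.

An antiderivative is F(s) = -2*log(s) + 3*exp(-s).
Then F(4) - F(1) = (-4*log(2) + 3*exp(-4)) - (3*exp(-1)) = -4*log(2) - 3*exp(-1) + 3*exp(-4).

-4*log(2) - 3*exp(-1) + 3*exp(-4)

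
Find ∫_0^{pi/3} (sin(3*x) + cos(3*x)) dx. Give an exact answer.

2/3

An antiderivative is F(x) = sin(3*x)/3 - cos(3*x)/3.
Then F(pi/3) - F(0) = (1/3) - (-1/3) = 2/3.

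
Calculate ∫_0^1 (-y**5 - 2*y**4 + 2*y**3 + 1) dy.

14/15

By the power rule, an antiderivative is F(y) = -y**6/6 - 2*y**5/5 + y**4/2 + y.
Then F(1) - F(0) = (14/15) - (0) = 14/15.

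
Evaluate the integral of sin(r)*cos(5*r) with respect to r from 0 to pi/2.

1/6

Use the identity sin(r)cos(5*r) = [sin(6*r) + sin(-4*r)]/2.
An antiderivative is F(r) = cos(4*r)/8 - cos(6*r)/12.
Then F(pi/2) - F(0) = (5/24) - (1/24) = 1/6.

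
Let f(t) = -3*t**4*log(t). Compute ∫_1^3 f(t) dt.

726/25 - 729*log(3)/5

Integrate by parts once (u = ln t, dv = -3*t**4 dt).
An antiderivative is F(t) = -3*t**5*(5*log(t) - 1)/25.
Then F(3) - F(1) = (729/25 - 729*log(3)/5) - (3/25) = 726/25 - 729*log(3)/5.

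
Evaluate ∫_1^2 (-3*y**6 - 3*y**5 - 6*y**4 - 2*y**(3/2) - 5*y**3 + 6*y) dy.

-18491/140 - 16*sqrt(2)/5

By the power rule, an antiderivative is F(y) = -3*y**7/7 - y**6/2 - 4*y**(5/2)/5 - 6*y**5/5 - 5*y**4/4 + 3*y**2.
Then F(2) - F(1) = (-4664/35 - 16*sqrt(2)/5) - (-33/28) = -18491/140 - 16*sqrt(2)/5.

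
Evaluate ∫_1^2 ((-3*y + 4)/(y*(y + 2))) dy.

-8*log(2) + 5*log(3)

Factor the denominator: y**2 + 2*y = (y + 2)y.
Partial fractions: (-3*y + 4)/(y*(y + 2)) = -5/(y + 2) + 2/y.
An antiderivative is F(y) = 2*log(y) - 5*log(y + 2).
Then F(2) - F(1) = (-8*log(2)) - (-5*log(3)) = -8*log(2) + 5*log(3).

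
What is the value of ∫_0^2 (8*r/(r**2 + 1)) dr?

Let u = r**2 + 1, so du = 2*r dr. When r = 0, u = 1; when r = 2, u = 5.
The integral becomes 4·∫ 1/u du from 1 to 5, with antiderivative 4*log(u).
Back in r: F(r) = 4*log(r**2 + 1).
Then F(2) - F(0) = (4*log(5)) - (0) = 4*log(5).

4*log(5)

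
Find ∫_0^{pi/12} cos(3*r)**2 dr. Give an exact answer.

Use the identity cos^2(3*r) = (1 + cos(6*r))/2.
An antiderivative is F(r) = r/2 + sin(6*r)/12.
Then F(pi/12) - F(0) = (1/12 + pi/24) - (0) = 1/12 + pi/24.

1/12 + pi/24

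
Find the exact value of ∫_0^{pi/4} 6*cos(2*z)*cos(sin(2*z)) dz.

3*sin(1)

Let u = sin(2*z), so du = 2*cos(2*z) dz. When z = 0, u = 0; when z = pi/4, u = 1.
The integral becomes 3·∫ cos(u) du from 0 to 1, with antiderivative 3*sin(u).
Back in z: F(z) = 3*sin(sin(2*z)).
Then F(pi/4) - F(0) = (3*sin(1)) - (0) = 3*sin(1).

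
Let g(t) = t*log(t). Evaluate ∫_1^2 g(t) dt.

Integrate by parts once (u = ln t, dv = t dt).
An antiderivative is F(t) = t**2*(2*log(t) - 1)/4.
Then F(2) - F(1) = (-1 + log(4)) - (-1/4) = -3/4 + log(4).

-3/4 + log(4)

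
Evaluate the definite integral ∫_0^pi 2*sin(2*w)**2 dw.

pi

Use the identity sin^2(2*w) = (1 - cos(4*w))/2.
An antiderivative is F(w) = w - sin(4*w)/4.
Then F(pi) - F(0) = (pi) - (0) = pi.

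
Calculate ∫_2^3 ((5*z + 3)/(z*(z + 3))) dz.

Factor the denominator: z**2 + 3*z = (z + 3)z.
Partial fractions: (5*z + 3)/(z*(z + 3)) = 4/(z + 3) + 1/z.
An antiderivative is F(z) = log(z) + 4*log(z + 3).
Then F(3) - F(2) = (4*log(2) + 5*log(3)) - (log(2) + 4*log(5)) = -4*log(5) + 3*log(2) + 5*log(3).

-4*log(5) + 3*log(2) + 5*log(3)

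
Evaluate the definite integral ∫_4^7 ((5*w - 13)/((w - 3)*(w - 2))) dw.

Factor the denominator: w**2 - 5*w + 6 = (w - 2)(w - 3).
Partial fractions: (5*w - 13)/((w - 3)*(w - 2)) = 3/(w - 2) + 2/(w - 3).
An antiderivative is F(w) = 2*log(w - 3) + 3*log(w - 2).
Then F(7) - F(4) = (4*log(2) + 3*log(5)) - (log(8)) = log(2) + 3*log(5).

log(2) + 3*log(5)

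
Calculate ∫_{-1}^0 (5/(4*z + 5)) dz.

An antiderivative is F(z) = 5*log(4*z + 5)/4.
Then F(0) - F(-1) = (5*log(5)/4) - (0) = 5*log(5)/4.

5*log(5)/4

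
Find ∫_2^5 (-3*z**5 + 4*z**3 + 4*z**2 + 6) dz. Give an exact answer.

By the power rule, an antiderivative is F(z) = -z**6/2 + z**4 + 4*z**3/3 + 6*z.
Then F(5) - F(2) = (-41945/6) - (20/3) = -13995/2.

-13995/2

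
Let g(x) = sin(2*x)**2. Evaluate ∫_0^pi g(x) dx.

Use the identity sin^2(2*x) = (1 - cos(4*x))/2.
An antiderivative is F(x) = x/2 - sin(4*x)/8.
Then F(pi) - F(0) = (pi/2) - (0) = pi/2.

pi/2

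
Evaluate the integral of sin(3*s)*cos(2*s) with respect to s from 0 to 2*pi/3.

9/10

Use the identity sin(3*s)cos(2*s) = [sin(5*s) + sin(s)]/2.
An antiderivative is F(s) = -cos(s)/2 - cos(5*s)/10.
Then F(2*pi/3) - F(0) = (3/10) - (-3/5) = 9/10.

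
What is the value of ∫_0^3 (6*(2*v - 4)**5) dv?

-2016

Let u = 2*v - 4, so du = 2 dv. When v = 0, u = -4; when v = 3, u = 2.
The integral becomes 3·∫ u**5 du from -4 to 2, with antiderivative u**6/2.
Back in v: F(v) = (2*v - 4)**6/2.
Then F(3) - F(0) = (32) - (2048) = -2016.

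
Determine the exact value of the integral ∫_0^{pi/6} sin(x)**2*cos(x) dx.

1/24

Let u = sin(x), so du = cos(x) dx. When x = 0, u = 0; when x = pi/6, u = 1/2.
The integral becomes ∫ u**2 du from 0 to 1/2, with antiderivative u**3/3.
Back in x: F(x) = sin(x)**3/3.
Then F(pi/6) - F(0) = (1/24) - (0) = 1/24.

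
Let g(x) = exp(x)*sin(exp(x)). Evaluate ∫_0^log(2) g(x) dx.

-cos(2) + cos(1)

Let u = exp(x), so du = exp(x) dx. When x = 0, u = 1; when x = log(2), u = 2.
The integral becomes ∫ sin(u) du from 1 to 2, with antiderivative -cos(u).
Back in x: F(x) = -cos(exp(x)).
Then F(log(2)) - F(0) = (-cos(2)) - (-cos(1)) = -cos(2) + cos(1).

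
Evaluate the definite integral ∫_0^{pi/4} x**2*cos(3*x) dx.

sqrt(2)*(-24*pi - 32 + 9*pi**2)/864

Integrate by parts twice (u = x^2, dv = cos(3*x) dx).
An antiderivative is F(x) = x**2*sin(3*x)/3 + 2*x*cos(3*x)/9 - 2*sin(3*x)/27.
Then F(pi/4) - F(0) = (sqrt(2)*(-24*pi - 32 + 9*pi**2)/864) - (0) = sqrt(2)*(-24*pi - 32 + 9*pi**2)/864.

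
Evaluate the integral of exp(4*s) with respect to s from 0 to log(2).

Let u = exp(s), so du = exp(s) ds. When s = 0, u = 1; when s = log(2), u = 2.
The integral becomes ∫ u**3 du from 1 to 2, with antiderivative u**4/4.
Back in s: F(s) = exp(4*s)/4.
Then F(log(2)) - F(0) = (4) - (1/4) = 15/4.

15/4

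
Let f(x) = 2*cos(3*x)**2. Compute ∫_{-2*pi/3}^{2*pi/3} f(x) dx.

4*pi/3

Use the identity cos^2(3*x) = (1 + cos(6*x))/2.
An antiderivative is F(x) = x + sin(6*x)/6.
Then F(2*pi/3) - F(-2*pi/3) = (2*pi/3) - (-2*pi/3) = 4*pi/3.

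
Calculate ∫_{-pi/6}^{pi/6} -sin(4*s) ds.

0

An antiderivative is F(s) = cos(4*s)/4.
Then F(pi/6) - F(-pi/6) = (-1/8) - (-1/8) = 0.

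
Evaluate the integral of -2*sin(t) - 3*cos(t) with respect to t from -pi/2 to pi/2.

An antiderivative is F(t) = -3*sin(t) + 2*cos(t).
Then F(pi/2) - F(-pi/2) = (-3) - (3) = -6.

-6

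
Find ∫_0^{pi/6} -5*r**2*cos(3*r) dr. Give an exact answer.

10/27 - 5*pi**2/108

Integrate by parts twice (u = r^2, dv = -5*cos(3*r) dr).
An antiderivative is F(r) = -5*r**2*sin(3*r)/3 - 10*r*cos(3*r)/9 + 10*sin(3*r)/27.
Then F(pi/6) - F(0) = (10/27 - 5*pi**2/108) - (0) = 10/27 - 5*pi**2/108.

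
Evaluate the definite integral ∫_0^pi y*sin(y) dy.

pi

Integrate by parts once (u = y, dv = sin(y) dy).
An antiderivative is F(y) = -y*cos(y) + sin(y).
Then F(pi) - F(0) = (pi) - (0) = pi.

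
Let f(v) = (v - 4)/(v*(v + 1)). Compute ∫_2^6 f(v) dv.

Factor the denominator: v**2 + v = (v + 1)v.
Partial fractions: (v - 4)/(v*(v + 1)) = 5/(v + 1) - 4/v.
An antiderivative is F(v) = -4*log(v) + 5*log(v + 1).
Then F(6) - F(2) = (-4*log(3) - 4*log(2) + 5*log(7)) - (-4*log(2) + 5*log(3)) = -9*log(3) + 5*log(7).

-9*log(3) + 5*log(7)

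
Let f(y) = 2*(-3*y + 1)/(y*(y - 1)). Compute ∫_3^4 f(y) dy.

-log(9)

Factor the denominator: y**2 - y = y(y - 1).
Partial fractions: 2*(-3*y + 1)/(y*(y - 1)) = -2/y - 4/(y - 1).
An antiderivative is F(y) = -2*log(y) - 4*log(y - 1).
Then F(4) - F(3) = (-4*log(3) - 4*log(2)) - (-4*log(2) - 2*log(3)) = -log(9).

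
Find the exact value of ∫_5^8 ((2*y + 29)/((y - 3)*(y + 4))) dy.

Factor the denominator: y**2 + y - 12 = (y + 4)(y - 3).
Partial fractions: (2*y + 29)/((y - 3)*(y + 4)) = -3/(y + 4) + 5/(y - 3).
An antiderivative is F(y) = 5*log(y - 3) - 3*log(y + 4).
Then F(8) - F(5) = (-6*log(2) - 3*log(3) + 5*log(5)) - (-6*log(3) + 5*log(2)) = -11*log(2) + 3*log(3) + 5*log(5).

-11*log(2) + 3*log(3) + 5*log(5)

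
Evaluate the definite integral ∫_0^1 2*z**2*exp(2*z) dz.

-1/2 + exp(2)/2

Integrate by parts twice (u = z^2, dv = 2*exp(2*z) dz).
An antiderivative is F(z) = (2*z**2 - 2*z + 1)*exp(2*z)/2.
Then F(1) - F(0) = (exp(2)/2) - (1/2) = -1/2 + exp(2)/2.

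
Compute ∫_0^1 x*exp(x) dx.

Integrate by parts once (u = x, dv = exp(x) dx).
An antiderivative is F(x) = (x - 1)*exp(x).
Then F(1) - F(0) = (0) - (-1) = 1.

1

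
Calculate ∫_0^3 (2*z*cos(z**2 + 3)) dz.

Let u = z**2 + 3, so du = 2*z dz. When z = 0, u = 3; when z = 3, u = 12.
The integral becomes ∫ cos(u) du from 3 to 12, with antiderivative sin(u).
Back in z: F(z) = sin(z**2 + 3).
Then F(3) - F(0) = (sin(12)) - (sin(3)) = sin(12) - sin(3).

sin(12) - sin(3)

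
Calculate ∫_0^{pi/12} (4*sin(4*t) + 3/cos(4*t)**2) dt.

An antiderivative is F(t) = -cos(4*t) + 3*tan(4*t)/4.
Then F(pi/12) - F(0) = (-1/2 + 3*sqrt(3)/4) - (-1) = 1/2 + 3*sqrt(3)/4.

1/2 + 3*sqrt(3)/4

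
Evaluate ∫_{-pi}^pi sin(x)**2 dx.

pi

Use the identity sin^2(x) = (1 - cos(2*x))/2.
An antiderivative is F(x) = x/2 - sin(2*x)/4.
Then F(pi) - F(-pi) = (pi/2) - (-pi/2) = pi.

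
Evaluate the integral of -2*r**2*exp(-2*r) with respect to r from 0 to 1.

Integrate by parts twice (u = r^2, dv = -2*exp(-2*r) dr).
An antiderivative is F(r) = (2*r**2 + 2*r + 1)*exp(-2*r)/2.
Then F(1) - F(0) = (5*exp(-2)/2) - (1/2) = (5 - exp(2))*exp(-2)/2.

(5 - exp(2))*exp(-2)/2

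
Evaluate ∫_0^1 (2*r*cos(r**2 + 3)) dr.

sin(4) - sin(3)

Let u = r**2 + 3, so du = 2*r dr. When r = 0, u = 3; when r = 1, u = 4.
The integral becomes ∫ cos(u) du from 3 to 4, with antiderivative sin(u).
Back in r: F(r) = sin(r**2 + 3).
Then F(1) - F(0) = (sin(4)) - (sin(3)) = sin(4) - sin(3).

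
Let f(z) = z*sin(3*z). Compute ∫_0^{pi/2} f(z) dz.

Integrate by parts once (u = z, dv = sin(3*z) dz).
An antiderivative is F(z) = -z*cos(3*z)/3 + sin(3*z)/9.
Then F(pi/2) - F(0) = (-1/9) - (0) = -1/9.

-1/9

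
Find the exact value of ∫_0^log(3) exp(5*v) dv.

Let u = exp(v), so du = exp(v) dv. When v = 0, u = 1; when v = log(3), u = 3.
The integral becomes ∫ u**4 du from 1 to 3, with antiderivative u**5/5.
Back in v: F(v) = exp(5*v)/5.
Then F(log(3)) - F(0) = (243/5) - (1/5) = 242/5.

242/5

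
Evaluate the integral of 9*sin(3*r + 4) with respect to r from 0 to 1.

-3*cos(7) + 3*cos(4)

Let u = 3*r + 4, so du = 3 dr. When r = 0, u = 4; when r = 1, u = 7.
The integral becomes 3·∫ sin(u) du from 4 to 7, with antiderivative -3*cos(u).
Back in r: F(r) = -3*cos(3*r + 4).
Then F(1) - F(0) = (-3*cos(7)) - (-3*cos(4)) = -3*cos(7) + 3*cos(4).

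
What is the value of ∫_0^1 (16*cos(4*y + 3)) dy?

Let u = 4*y + 3, so du = 4 dy. When y = 0, u = 3; when y = 1, u = 7.
The integral becomes 4·∫ cos(u) du from 3 to 7, with antiderivative 4*sin(u).
Back in y: F(y) = 4*sin(4*y + 3).
Then F(1) - F(0) = (4*sin(7)) - (4*sin(3)) = -4*sin(3) + 4*sin(7).

-4*sin(3) + 4*sin(7)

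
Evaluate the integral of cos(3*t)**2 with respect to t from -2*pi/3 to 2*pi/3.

2*pi/3

Use the identity cos^2(3*t) = (1 + cos(6*t))/2.
An antiderivative is F(t) = t/2 + sin(6*t)/12.
Then F(2*pi/3) - F(-2*pi/3) = (pi/3) - (-pi/3) = 2*pi/3.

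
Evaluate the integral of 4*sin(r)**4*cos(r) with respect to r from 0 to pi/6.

Let u = sin(r), so du = cos(r) dr. When r = 0, u = 0; when r = pi/6, u = 1/2.
The integral becomes 4·∫ u**4 du from 0 to 1/2, with antiderivative 4*u**5/5.
Back in r: F(r) = 4*sin(r)**5/5.
Then F(pi/6) - F(0) = (1/40) - (0) = 1/40.

1/40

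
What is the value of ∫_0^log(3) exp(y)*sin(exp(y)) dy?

cos(1) - cos(3)

Let u = exp(y), so du = exp(y) dy. When y = 0, u = 1; when y = log(3), u = 3.
The integral becomes ∫ sin(u) du from 1 to 3, with antiderivative -cos(u).
Back in y: F(y) = -cos(exp(y)).
Then F(log(3)) - F(0) = (-cos(3)) - (-cos(1)) = cos(1) - cos(3).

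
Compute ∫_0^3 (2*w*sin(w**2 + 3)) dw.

cos(3) - cos(12)

Let u = w**2 + 3, so du = 2*w dw. When w = 0, u = 3; when w = 3, u = 12.
The integral becomes ∫ sin(u) du from 3 to 12, with antiderivative -cos(u).
Back in w: F(w) = -cos(w**2 + 3).
Then F(3) - F(0) = (-cos(12)) - (-cos(3)) = cos(3) - cos(12).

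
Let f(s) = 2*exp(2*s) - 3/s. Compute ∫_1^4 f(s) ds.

-exp(2) - log(64) + exp(8)

An antiderivative is F(s) = exp(2*s) - 3*log(s).
Then F(4) - F(1) = (-log(64) + exp(8)) - (exp(2)) = -exp(2) - log(64) + exp(8).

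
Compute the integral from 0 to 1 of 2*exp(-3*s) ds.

An antiderivative is F(s) = -2*exp(-3*s)/3.
Then F(1) - F(0) = (-2*exp(-3)/3) - (-2/3) = 2/3 - 2*exp(-3)/3.

2/3 - 2*exp(-3)/3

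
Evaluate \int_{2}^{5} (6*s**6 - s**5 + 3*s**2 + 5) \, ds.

By the power rule, an antiderivative is F(s) = 6*s**7/7 - s**6/6 + s**3 + 5*s.
Then F(5) - F(2) = (2709425/42) - (2458/21) = 901503/14.

901503/14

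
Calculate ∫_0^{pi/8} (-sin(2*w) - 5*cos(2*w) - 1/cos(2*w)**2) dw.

-sqrt(2) - 1

An antiderivative is F(w) = -5*sin(2*w)/2 + cos(2*w)/2 - tan(2*w)/2.
Then F(pi/8) - F(0) = (-sqrt(2) - 1/2) - (1/2) = -sqrt(2) - 1.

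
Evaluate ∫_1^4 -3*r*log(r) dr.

45/4 - 48*log(2)

Integrate by parts once (u = ln r, dv = -3*r dr).
An antiderivative is F(r) = -3*r**2*(2*log(r) - 1)/4.
Then F(4) - F(1) = (12 - 48*log(2)) - (3/4) = 45/4 - 48*log(2).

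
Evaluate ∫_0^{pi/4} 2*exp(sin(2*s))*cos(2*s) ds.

-1 + E

Let u = sin(2*s), so du = 2*cos(2*s) ds. When s = 0, u = 0; when s = pi/4, u = 1.
The integral becomes ∫ exp(u) du from 0 to 1, with antiderivative exp(u).
Back in s: F(s) = exp(sin(2*s)).
Then F(pi/4) - F(0) = (E) - (1) = -1 + E.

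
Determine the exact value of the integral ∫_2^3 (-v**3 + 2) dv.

-57/4

By the power rule, an antiderivative is F(v) = -v**4/4 + 2*v.
Then F(3) - F(2) = (-57/4) - (0) = -57/4.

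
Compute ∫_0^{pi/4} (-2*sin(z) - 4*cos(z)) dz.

-2 - sqrt(2)

An antiderivative is F(z) = -4*sin(z) + 2*cos(z).
Then F(pi/4) - F(0) = (-sqrt(2)) - (2) = -2 - sqrt(2).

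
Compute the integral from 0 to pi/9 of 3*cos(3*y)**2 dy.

Use the identity cos^2(3*y) = (1 + cos(6*y))/2.
An antiderivative is F(y) = 3*y/2 + sin(6*y)/4.
Then F(pi/9) - F(0) = (sqrt(3)/8 + pi/6) - (0) = sqrt(3)/8 + pi/6.

sqrt(3)/8 + pi/6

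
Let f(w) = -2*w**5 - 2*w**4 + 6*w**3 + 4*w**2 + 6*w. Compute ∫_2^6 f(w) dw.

By the power rule, an antiderivative is F(w) = -w**6/3 - 2*w**5/5 + 3*w**4/2 + 4*w**3/3 + 3*w**2.
Then F(6) - F(2) = (-81612/5) - (188/15) = -245024/15.

-245024/15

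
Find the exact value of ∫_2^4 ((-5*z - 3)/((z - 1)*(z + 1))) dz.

Factor the denominator: z**2 - 1 = (z + 1)(z - 1).
Partial fractions: (-5*z - 3)/((z - 1)*(z + 1)) = -1/(z + 1) - 4/(z - 1).
An antiderivative is F(z) = -4*log(z - 1) - log(z + 1).
Then F(4) - F(2) = (-4*log(3) - log(5)) - (-log(3)) = -3*log(3) - log(5).

-3*log(3) - log(5)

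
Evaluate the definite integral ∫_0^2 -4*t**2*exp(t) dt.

8 - 8*exp(2)

Integrate by parts twice (u = t^2, dv = -4*exp(t) dt).
An antiderivative is F(t) = (-4*t**2 + 8*t - 8)*exp(t).
Then F(2) - F(0) = (-8*exp(2)) - (-8) = 8 - 8*exp(2).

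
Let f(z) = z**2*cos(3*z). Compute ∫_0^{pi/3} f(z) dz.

-2*pi/27

Integrate by parts twice (u = z^2, dv = cos(3*z) dz).
An antiderivative is F(z) = z**2*sin(3*z)/3 + 2*z*cos(3*z)/9 - 2*sin(3*z)/27.
Then F(pi/3) - F(0) = (-2*pi/27) - (0) = -2*pi/27.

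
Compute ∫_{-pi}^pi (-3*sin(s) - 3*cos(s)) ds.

An antiderivative is F(s) = -3*sin(s) + 3*cos(s).
Then F(pi) - F(-pi) = (-3) - (-3) = 0.

0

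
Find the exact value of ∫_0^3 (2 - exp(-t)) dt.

An antiderivative is F(t) = 2*t + exp(-t).
Then F(3) - F(0) = (exp(-3) + 6) - (1) = exp(-3) + 5.

exp(-3) + 5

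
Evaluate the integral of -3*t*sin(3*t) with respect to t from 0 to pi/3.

-pi/3

Integrate by parts once (u = t, dv = -3*sin(3*t) dt).
An antiderivative is F(t) = t*cos(3*t) - sin(3*t)/3.
Then F(pi/3) - F(0) = (-pi/3) - (0) = -pi/3.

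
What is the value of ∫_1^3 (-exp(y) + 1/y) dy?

-exp(3) + log(3) + exp(1)

An antiderivative is F(y) = -exp(y) + log(y).
Then F(3) - F(1) = (-exp(3) + log(3)) - (-exp(1)) = -exp(3) + log(3) + exp(1).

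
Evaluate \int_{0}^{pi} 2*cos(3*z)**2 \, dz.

Use the identity cos^2(3*z) = (1 + cos(6*z))/2.
An antiderivative is F(z) = z + sin(6*z)/6.
Then F(pi) - F(0) = (pi) - (0) = pi.

pi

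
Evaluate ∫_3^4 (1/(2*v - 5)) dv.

An antiderivative is F(v) = log(2*v - 5)/2.
Then F(4) - F(3) = (log(3)/2) - (0) = log(3)/2.

log(3)/2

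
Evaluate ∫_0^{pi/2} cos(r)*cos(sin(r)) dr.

sin(1)

Let u = sin(r), so du = cos(r) dr. When r = 0, u = 0; when r = pi/2, u = 1.
The integral becomes ∫ cos(u) du from 0 to 1, with antiderivative sin(u).
Back in r: F(r) = sin(sin(r)).
Then F(pi/2) - F(0) = (sin(1)) - (0) = sin(1).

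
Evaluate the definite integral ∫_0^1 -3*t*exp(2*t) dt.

-3*exp(2)/4 - 3/4

Integrate by parts once (u = t, dv = -3*exp(2*t) dt).
An antiderivative is F(t) = (-6*t + 3)*exp(2*t)/4.
Then F(1) - F(0) = (-3*exp(2)/4) - (3/4) = -3*exp(2)/4 - 3/4.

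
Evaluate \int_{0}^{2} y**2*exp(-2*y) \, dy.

Integrate by parts twice (u = y^2, dv = exp(-2*y) dy).
An antiderivative is F(y) = (-2*y**2 - 2*y - 1)*exp(-2*y)/4.
Then F(2) - F(0) = (-13*exp(-4)/4) - (-1/4) = (-13 + exp(4))*exp(-4)/4.

(-13 + exp(4))*exp(-4)/4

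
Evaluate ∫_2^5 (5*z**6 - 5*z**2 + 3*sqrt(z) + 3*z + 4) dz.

By the power rule, an antiderivative is F(z) = 5*z**7/7 + 2*z**(3/2) - 5*z**3/3 + 3*z**2/2 + 4*z.
Then F(5) - F(2) = (10*sqrt(5) + 2337415/42) - (4*sqrt(2) + 1934/21) = -4*sqrt(2) + 10*sqrt(5) + 777849/14.

-4*sqrt(2) + 10*sqrt(5) + 777849/14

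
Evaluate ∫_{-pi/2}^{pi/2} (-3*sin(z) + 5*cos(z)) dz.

An antiderivative is F(z) = 5*sin(z) + 3*cos(z).
Then F(pi/2) - F(-pi/2) = (5) - (-5) = 10.

10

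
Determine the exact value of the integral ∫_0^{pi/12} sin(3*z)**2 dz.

Use the identity sin^2(3*z) = (1 - cos(6*z))/2.
An antiderivative is F(z) = z/2 - sin(6*z)/12.
Then F(pi/12) - F(0) = (-1/12 + pi/24) - (0) = -1/12 + pi/24.

-1/12 + pi/24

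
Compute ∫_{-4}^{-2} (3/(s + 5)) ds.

log(27)

An antiderivative is F(s) = 3*log(s + 5).
Then F(-2) - F(-4) = (log(27)) - (0) = log(27).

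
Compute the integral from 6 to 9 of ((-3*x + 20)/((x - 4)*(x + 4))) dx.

Factor the denominator: x**2 - 16 = (x + 4)(x - 4).
Partial fractions: (-3*x + 20)/((x - 4)*(x + 4)) = -4/(x + 4) + 1/(x - 4).
An antiderivative is F(x) = log(x - 4) - 4*log(x + 4).
Then F(9) - F(6) = (-4*log(13) + log(5)) - (-4*log(5) - 3*log(2)) = -4*log(13) + 3*log(2) + 5*log(5).

-4*log(13) + 3*log(2) + 5*log(5)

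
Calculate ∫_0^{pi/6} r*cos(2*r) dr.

-1/8 + sqrt(3)*pi/24

Integrate by parts once (u = r, dv = cos(2*r) dr).
An antiderivative is F(r) = r*sin(2*r)/2 + cos(2*r)/4.
Then F(pi/6) - F(0) = (1/8 + sqrt(3)*pi/24) - (1/4) = -1/8 + sqrt(3)*pi/24.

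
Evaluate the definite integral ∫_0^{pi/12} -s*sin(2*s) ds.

-1/8 + sqrt(3)*pi/48

Integrate by parts once (u = s, dv = -sin(2*s) ds).
An antiderivative is F(s) = s*cos(2*s)/2 - sin(2*s)/4.
Then F(pi/12) - F(0) = (-1/8 + sqrt(3)*pi/48) - (0) = -1/8 + sqrt(3)*pi/48.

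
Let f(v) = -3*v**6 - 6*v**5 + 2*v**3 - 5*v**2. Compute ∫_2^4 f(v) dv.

By the power rule, an antiderivative is F(v) = -3*v**7/7 - v**6 + v**4/2 - 5*v**3/3.
Then F(4) - F(2) = (-233024/21) - (-2608/21) = -230416/21.

-230416/21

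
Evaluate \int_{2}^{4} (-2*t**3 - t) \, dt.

-126

By the power rule, an antiderivative is F(t) = -t**4/2 - t**2/2.
Then F(4) - F(2) = (-136) - (-10) = -126.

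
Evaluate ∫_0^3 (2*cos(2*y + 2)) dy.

Let u = 2*y + 2, so du = 2 dy. When y = 0, u = 2; when y = 3, u = 8.
The integral becomes ∫ cos(u) du from 2 to 8, with antiderivative sin(u).
Back in y: F(y) = sin(2*y + 2).
Then F(3) - F(0) = (sin(8)) - (sin(2)) = -sin(2) + sin(8).

-sin(2) + sin(8)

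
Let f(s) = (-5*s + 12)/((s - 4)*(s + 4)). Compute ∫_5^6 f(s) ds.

-4*log(5) - 5*log(2) + 8*log(3)

Factor the denominator: s**2 - 16 = (s + 4)(s - 4).
Partial fractions: (-5*s + 12)/((s - 4)*(s + 4)) = -4/(s + 4) - 1/(s - 4).
An antiderivative is F(s) = -log(s - 4) - 4*log(s + 4).
Then F(6) - F(5) = (-4*log(5) - 5*log(2)) - (-8*log(3)) = -4*log(5) - 5*log(2) + 8*log(3).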